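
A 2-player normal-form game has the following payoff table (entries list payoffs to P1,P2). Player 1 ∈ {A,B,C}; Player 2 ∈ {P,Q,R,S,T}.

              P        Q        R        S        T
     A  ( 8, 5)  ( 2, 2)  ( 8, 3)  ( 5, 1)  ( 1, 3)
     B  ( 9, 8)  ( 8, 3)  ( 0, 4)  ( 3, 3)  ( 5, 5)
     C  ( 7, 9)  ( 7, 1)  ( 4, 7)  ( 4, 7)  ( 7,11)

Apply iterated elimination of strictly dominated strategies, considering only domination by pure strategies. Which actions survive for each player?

Survivors P1:{B,C} P2:{P,T}

P2 drop Q (P beats it: A:5>2 B:8>3 C:9>1)
P2 drop R (P beats it: A:5>3 B:8>4 C:9>7)
P2 drop S (P beats it: A:5>1 B:8>3 C:9>7)
P1 drop A (B beats it: P:9>8 T:5>1)
P1→{B,C} P2→{P,T}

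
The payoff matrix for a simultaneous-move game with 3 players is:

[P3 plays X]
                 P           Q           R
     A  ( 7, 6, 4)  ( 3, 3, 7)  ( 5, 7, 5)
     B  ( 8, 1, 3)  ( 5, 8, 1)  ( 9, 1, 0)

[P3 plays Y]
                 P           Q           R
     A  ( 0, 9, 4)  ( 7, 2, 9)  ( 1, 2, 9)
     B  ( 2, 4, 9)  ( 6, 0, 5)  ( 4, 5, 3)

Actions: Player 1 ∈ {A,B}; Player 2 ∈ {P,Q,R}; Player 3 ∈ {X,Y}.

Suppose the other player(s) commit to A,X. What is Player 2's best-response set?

argmax u_2 = {R}

u_2(P vs A,X) = 6
u_2(Q vs A,X) = 3
u_2(R vs A,X) = 7
max payoff 7 at {R}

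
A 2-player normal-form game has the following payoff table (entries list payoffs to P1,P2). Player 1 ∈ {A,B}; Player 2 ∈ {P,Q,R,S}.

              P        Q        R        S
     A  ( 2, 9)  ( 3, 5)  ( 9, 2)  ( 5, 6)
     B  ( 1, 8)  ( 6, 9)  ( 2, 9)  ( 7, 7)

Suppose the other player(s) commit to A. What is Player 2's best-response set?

u_2(P vs A) = 9
u_2(Q vs A) = 5
u_2(R vs A) = 2
u_2(S vs A) = 6
max payoff 9 at {P}

BR_2 = {P}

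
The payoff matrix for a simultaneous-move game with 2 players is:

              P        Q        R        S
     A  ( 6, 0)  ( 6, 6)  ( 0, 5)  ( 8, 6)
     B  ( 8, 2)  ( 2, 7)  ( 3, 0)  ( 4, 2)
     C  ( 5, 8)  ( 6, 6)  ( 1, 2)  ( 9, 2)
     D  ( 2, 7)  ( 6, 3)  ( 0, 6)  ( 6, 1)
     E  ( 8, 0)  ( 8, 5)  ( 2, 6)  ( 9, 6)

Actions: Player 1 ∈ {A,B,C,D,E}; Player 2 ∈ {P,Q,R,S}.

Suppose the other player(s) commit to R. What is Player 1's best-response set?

P1 best: {B}

u_1(A vs R) = 0
u_1(B vs R) = 3
u_1(C vs R) = 1
u_1(D vs R) = 0
u_1(E vs R) = 2
max payoff 3 at {B}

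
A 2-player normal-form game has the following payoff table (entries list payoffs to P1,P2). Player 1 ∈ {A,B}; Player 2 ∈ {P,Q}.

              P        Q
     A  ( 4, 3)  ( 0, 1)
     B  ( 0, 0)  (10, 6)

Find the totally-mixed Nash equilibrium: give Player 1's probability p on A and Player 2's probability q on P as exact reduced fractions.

P1 indiff ⇒ q·4+(1-q)·0 = q·0+(1-q)·10 ⇒ q(4) = (1-q)(10) ⇒ q = 5/7
P2 indiff ⇒ p·3+(1-p)·0 = p·1+(1-p)·6 ⇒ p(2) = (1-p)(6) ⇒ p = 3/4

p=3/4, q=5/7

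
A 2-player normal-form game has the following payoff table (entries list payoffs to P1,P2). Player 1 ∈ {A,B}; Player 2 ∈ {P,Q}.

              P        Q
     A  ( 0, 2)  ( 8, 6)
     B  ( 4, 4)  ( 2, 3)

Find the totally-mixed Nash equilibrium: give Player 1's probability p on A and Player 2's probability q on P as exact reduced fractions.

(p,q) = (1/5, 3/5)

P1 indiff ⇒ q·0+(1-q)·8 = q·4+(1-q)·2 ⇒ q(-4) = (1-q)(-6) ⇒ q = 3/5
P2 indiff ⇒ p·2+(1-p)·4 = p·6+(1-p)·3 ⇒ p(-4) = (1-p)(-1) ⇒ p = 1/5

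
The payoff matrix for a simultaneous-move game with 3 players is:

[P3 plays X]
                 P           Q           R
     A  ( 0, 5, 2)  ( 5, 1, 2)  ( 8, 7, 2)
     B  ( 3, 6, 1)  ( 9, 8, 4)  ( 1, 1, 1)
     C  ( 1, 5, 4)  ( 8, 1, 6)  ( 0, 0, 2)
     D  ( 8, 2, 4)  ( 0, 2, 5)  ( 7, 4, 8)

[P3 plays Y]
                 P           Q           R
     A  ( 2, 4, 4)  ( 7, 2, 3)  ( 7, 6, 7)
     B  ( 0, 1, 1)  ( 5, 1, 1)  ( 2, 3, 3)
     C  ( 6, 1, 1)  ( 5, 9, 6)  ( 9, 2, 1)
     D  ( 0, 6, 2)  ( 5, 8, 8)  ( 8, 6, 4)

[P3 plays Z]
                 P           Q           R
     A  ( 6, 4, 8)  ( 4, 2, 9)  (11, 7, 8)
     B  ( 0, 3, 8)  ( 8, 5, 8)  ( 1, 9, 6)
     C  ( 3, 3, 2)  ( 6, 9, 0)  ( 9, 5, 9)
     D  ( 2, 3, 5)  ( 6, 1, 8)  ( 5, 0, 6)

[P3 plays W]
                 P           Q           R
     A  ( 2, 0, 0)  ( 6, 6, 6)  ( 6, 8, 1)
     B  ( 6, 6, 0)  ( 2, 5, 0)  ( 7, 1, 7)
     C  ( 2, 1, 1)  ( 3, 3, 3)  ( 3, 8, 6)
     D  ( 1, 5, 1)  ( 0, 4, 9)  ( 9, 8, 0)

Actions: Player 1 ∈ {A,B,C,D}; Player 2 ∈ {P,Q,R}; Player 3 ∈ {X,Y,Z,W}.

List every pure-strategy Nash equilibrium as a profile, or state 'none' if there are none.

(A,P,X): not NE [P1→D gives 8>0; P2→R gives 7>5; P3→Z gives 8>2]
(A,P,Y): not NE [P1→C gives 6>2; P2→R gives 6>4; P3→Z gives 8>4]
(A,P,Z): not NE [P2→R gives 7>4]
(A,P,W): not NE [P1→B gives 6>2; P2→R gives 8>0; P3→Z gives 8>0]
(A,Q,X): not NE [P1→B gives 9>5; P2→R gives 7>1; P3→Z gives 9>2]
(A,Q,Y): not NE [P2→R gives 6>2; P3→Z gives 9>3]
(A,Q,Z): not NE [P1→B gives 8>4; P2→R gives 7>2]
(A,Q,W): not NE [P2→R gives 8>6; P3→Z gives 9>6]
(A,R,X): not NE [P3→Z gives 8>2]
(A,R,Y): not NE [P1→C gives 9>7; P3→Z gives 8>7]
(A,R,Z): NE
(A,R,W): not NE [P1→D gives 9>6; P3→Z gives 8>1]
(B,P,X): not NE [P1→D gives 8>3; P2→Q gives 8>6; P3→Z gives 8>1]
(B,P,Y): not NE [P1→C gives 6>0; P2→R gives 3>1; P3→Z gives 8>1]
(B,P,Z): not NE [P1→A gives 6>0; P2→R gives 9>3]
(B,P,W): not NE [P3→Z gives 8>0]
(B,Q,X): not NE [P3→Z gives 8>4]
(B,Q,Y): not NE [P1→A gives 7>5; P2→R gives 3>1; P3→Z gives 8>1]
(B,Q,Z): not NE [P2→R gives 9>5]
(B,Q,W): not NE [P1→A gives 6>2; P2→P gives 6>5; P3→Z gives 8>0]
(B,R,X): not NE [P1→A gives 8>1; P2→Q gives 8>1; P3→W gives 7>1]
(B,R,Y): not NE [P1→C gives 9>2; P3→W gives 7>3]
(B,R,Z): not NE [P1→A gives 11>1; P3→W gives 7>6]
(B,R,W): not NE [P1→D gives 9>7; P2→P gives 6>1]
(C,P,X): not NE [P1→D gives 8>1]
(C,P,Y): not NE [P2→Q gives 9>1; P3→X gives 4>1]
(C,P,Z): not NE [P1→A gives 6>3; P2→Q gives 9>3; P3→X gives 4>2]
(C,P,W): not NE [P1→B gives 6>2; P2→R gives 8>1; P3→X gives 4>1]
(C,Q,X): not NE [P1→B gives 9>8; P2→P gives 5>1]
(C,Q,Y): not NE [P1→A gives 7>5]
(C,Q,Z): not NE [P1→B gives 8>6; P3→Y gives 6>0]
(C,Q,W): not NE [P1→A gives 6>3; P2→R gives 8>3; P3→Y gives 6>3]
(C,R,X): not NE [P1→A gives 8>0; P2→P gives 5>0; P3→Z gives 9>2]
(C,R,Y): not NE [P2→Q gives 9>2; P3→Z gives 9>1]
(C,R,Z): not NE [P1→A gives 11>9; P2→Q gives 9>5]
(C,R,W): not NE [P1→D gives 9>3; P3→Z gives 9>6]
(D,P,X): not NE [P2→R gives 4>2; P3→Z gives 5>4]
(D,P,Y): not NE [P1→C gives 6>0; P2→Q gives 8>6; P3→Z gives 5>2]
(D,P,Z): not NE [P1→A gives 6>2]
(D,P,W): not NE [P1→B gives 6>1; P2→R gives 8>5; P3→Z gives 5>1]
(D,Q,X): not NE [P1→B gives 9>0; P2→R gives 4>2; P3→W gives 9>5]
(D,Q,Y): not NE [P1→A gives 7>5; P3→W gives 9>8]
(D,Q,Z): not NE [P1→B gives 8>6; P2→P gives 3>1; P3→W gives 9>8]
(D,Q,W): not NE [P1→A gives 6>0; P2→R gives 8>4]
(D,R,X): not NE [P1→A gives 8>7]
(D,R,Y): not NE [P1→C gives 9>8; P2→Q gives 8>6; P3→X gives 8>4]
(D,R,Z): not NE [P1→A gives 11>5; P2→P gives 3>0; P3→X gives 8>6]
(D,R,W): not NE [P3→X gives 8>0]

NE set: (A,R,Z)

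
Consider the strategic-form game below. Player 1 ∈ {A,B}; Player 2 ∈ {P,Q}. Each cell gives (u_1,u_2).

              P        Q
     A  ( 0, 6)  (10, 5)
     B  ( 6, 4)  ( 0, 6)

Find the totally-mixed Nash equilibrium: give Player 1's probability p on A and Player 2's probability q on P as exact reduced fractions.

P1 indiff ⇒ q·0+(1-q)·10 = q·6+(1-q)·0 ⇒ q(-6) = (1-q)(-10) ⇒ q = 5/8
P2 indiff ⇒ p·6+(1-p)·4 = p·5+(1-p)·6 ⇒ p(1) = (1-p)(2) ⇒ p = 2/3

p=2/3, q=5/8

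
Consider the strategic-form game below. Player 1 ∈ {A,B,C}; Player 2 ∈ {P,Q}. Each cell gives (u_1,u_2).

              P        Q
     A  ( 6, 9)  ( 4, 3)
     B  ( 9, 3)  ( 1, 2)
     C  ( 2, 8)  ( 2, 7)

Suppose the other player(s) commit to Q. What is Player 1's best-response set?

argmax u_1 = {A}

u_1(A vs Q) = 4
u_1(B vs Q) = 1
u_1(C vs Q) = 2
max payoff 4 at {A}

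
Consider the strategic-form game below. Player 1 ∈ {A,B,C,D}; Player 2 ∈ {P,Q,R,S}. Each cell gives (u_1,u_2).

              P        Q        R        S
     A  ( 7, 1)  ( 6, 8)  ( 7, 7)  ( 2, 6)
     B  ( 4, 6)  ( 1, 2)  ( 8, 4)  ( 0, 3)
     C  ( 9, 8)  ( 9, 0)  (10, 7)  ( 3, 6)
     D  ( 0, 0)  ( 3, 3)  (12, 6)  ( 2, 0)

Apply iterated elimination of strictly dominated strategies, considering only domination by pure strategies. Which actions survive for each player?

IESDS → P1:{C,D} P2:{P,R}

P1 drop A (C beats it: P:9>7 Q:9>6 R:10>7 S:3>2)
P1 drop B (C beats it: P:9>4 Q:9>1 R:10>8 S:3>0)
P2 drop Q (R beats it: C:7>0 D:6>3)
P2 drop S (R beats it: C:7>6 D:6>0)
P1→{C,D} P2→{P,R}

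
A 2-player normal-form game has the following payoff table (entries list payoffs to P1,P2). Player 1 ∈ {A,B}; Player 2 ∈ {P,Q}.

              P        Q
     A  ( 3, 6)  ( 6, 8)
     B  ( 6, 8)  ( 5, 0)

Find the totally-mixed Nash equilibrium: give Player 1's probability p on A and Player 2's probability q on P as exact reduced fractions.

P1 mixes 4/5 on A; P2 mixes 1/4 on P

P1 indiff ⇒ q·3+(1-q)·6 = q·6+(1-q)·5 ⇒ q(-3) = (1-q)(-1) ⇒ q = 1/4
P2 indiff ⇒ p·6+(1-p)·8 = p·8+(1-p)·0 ⇒ p(-2) = (1-p)(-8) ⇒ p = 4/5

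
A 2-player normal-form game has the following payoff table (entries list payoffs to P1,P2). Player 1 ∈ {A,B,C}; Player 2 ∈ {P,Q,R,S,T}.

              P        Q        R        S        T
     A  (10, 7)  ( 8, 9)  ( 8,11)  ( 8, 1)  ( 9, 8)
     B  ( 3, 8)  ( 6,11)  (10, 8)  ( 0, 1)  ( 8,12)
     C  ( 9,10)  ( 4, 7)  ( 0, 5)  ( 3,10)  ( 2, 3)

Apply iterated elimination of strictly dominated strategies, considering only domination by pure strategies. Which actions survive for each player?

P1 drop C (A beats it: P:10>9 Q:8>4 R:8>0 S:8>3 T:9>2)
P2 drop P (Q beats it: A:9>7 B:11>8)
P2 drop S (Q beats it: A:9>1 B:11>1)
P1→{A,B} P2→{Q,R,T}

Remaining: P1:{A,B} P2:{Q,R,T}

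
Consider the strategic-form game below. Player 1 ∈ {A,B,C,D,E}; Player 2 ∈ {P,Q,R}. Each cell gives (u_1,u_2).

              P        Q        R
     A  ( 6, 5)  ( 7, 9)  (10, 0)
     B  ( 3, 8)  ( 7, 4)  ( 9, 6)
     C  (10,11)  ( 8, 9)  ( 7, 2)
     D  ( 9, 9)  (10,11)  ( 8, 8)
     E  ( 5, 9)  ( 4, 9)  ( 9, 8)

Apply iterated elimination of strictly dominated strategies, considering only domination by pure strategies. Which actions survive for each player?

Remaining: P1:{C,D} P2:{P,Q}

P1 drop E (A beats it: P:6>5 Q:7>4 R:10>9)
P2 drop R (P beats it: A:5>0 B:8>6 C:11>2 D:9>8)
P1 drop A (C beats it: P:10>6 Q:8>7)
P1 drop B (C beats it: P:10>3 Q:8>7)
P1→{C,D} P2→{P,Q}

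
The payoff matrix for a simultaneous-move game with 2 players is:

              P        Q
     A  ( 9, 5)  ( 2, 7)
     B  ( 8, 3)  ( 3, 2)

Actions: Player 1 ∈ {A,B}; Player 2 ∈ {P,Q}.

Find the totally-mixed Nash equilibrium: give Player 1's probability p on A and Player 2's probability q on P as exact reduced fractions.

P1 indiff ⇒ q·9+(1-q)·2 = q·8+(1-q)·3 ⇒ q(1) = (1-q)(1) ⇒ q = 1/2
P2 indiff ⇒ p·5+(1-p)·3 = p·7+(1-p)·2 ⇒ p(-2) = (1-p)(-1) ⇒ p = 1/3

(p,q) = (1/3, 1/2)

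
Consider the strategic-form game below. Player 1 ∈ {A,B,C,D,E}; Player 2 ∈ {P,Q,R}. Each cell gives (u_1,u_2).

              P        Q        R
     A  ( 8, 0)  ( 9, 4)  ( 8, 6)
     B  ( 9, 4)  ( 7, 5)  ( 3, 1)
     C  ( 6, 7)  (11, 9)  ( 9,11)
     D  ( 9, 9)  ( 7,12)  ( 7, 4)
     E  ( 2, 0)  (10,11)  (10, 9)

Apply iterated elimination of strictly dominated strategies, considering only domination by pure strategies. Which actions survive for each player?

Survivors P1:{C,E} P2:{Q,R}

P2 drop P (Q beats it: A:4>0 B:5>4 C:9>7 D:12>9 E:11>0)
P1 drop A (C beats it: Q:11>9 R:9>8)
P1 drop B (C beats it: Q:11>7 R:9>3)
P1 drop D (C beats it: Q:11>7 R:9>7)
P1→{C,E} P2→{Q,R}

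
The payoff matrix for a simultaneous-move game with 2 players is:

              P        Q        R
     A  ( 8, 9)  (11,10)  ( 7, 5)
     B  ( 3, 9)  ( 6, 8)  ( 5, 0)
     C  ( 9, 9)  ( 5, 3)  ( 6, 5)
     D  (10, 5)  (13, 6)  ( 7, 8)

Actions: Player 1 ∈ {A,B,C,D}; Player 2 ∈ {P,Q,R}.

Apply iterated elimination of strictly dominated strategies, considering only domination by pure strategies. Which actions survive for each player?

P1 drop B (A beats it: P:8>3 Q:11>6 R:7>5)
P1 drop C (D beats it: P:10>9 Q:13>5 R:7>6)
P2 drop P (Q beats it: A:10>9 D:6>5)
P1→{A,D} P2→{Q,R}

IESDS → P1:{A,D} P2:{Q,R}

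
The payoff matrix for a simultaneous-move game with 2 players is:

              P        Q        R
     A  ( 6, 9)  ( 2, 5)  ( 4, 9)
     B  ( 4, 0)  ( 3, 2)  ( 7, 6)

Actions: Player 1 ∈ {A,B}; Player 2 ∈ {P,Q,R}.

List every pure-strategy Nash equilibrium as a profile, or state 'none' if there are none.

NE set: (A,P), (B,R)

(A,P): NE
(A,Q): not NE [P1→B gives 3>2; P2→R gives 9>5]
(A,R): not NE [P1→B gives 7>4]
(B,P): not NE [P1→A gives 6>4; P2→R gives 6>0]
(B,Q): not NE [P2→R gives 6>2]
(B,R): NE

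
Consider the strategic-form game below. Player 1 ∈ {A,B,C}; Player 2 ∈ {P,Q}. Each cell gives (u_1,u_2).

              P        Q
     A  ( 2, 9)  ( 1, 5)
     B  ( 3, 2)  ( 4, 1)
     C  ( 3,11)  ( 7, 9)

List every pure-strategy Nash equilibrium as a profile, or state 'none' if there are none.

(A,P): not NE [P1→C gives 3>2]
(A,Q): not NE [P1→C gives 7>1; P2→P gives 9>5]
(B,P): NE
(B,Q): not NE [P1→C gives 7>4; P2→P gives 2>1]
(C,P): NE
(C,Q): not NE [P2→P gives 11>9]

NE set: (B,P), (C,P)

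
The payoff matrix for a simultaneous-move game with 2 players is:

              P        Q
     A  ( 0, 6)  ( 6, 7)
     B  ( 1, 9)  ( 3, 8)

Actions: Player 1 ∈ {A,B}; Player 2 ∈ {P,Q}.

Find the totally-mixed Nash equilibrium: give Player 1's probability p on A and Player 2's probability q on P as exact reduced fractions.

p=1/2, q=3/4

P1 indiff ⇒ q·0+(1-q)·6 = q·1+(1-q)·3 ⇒ q(-1) = (1-q)(-3) ⇒ q = 3/4
P2 indiff ⇒ p·6+(1-p)·9 = p·7+(1-p)·8 ⇒ p(-1) = (1-p)(-1) ⇒ p = 1/2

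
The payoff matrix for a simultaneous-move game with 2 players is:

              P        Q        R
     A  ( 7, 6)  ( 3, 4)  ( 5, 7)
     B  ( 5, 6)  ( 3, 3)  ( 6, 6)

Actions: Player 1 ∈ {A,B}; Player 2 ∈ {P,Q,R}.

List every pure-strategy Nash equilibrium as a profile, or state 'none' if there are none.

NE set: (B,R)

(A,P): not NE [P2→R gives 7>6]
(A,Q): not NE [P2→R gives 7>4]
(A,R): not NE [P1→B gives 6>5]
(B,P): not NE [P1→A gives 7>5]
(B,Q): not NE [P2→R gives 6>3]
(B,R): NE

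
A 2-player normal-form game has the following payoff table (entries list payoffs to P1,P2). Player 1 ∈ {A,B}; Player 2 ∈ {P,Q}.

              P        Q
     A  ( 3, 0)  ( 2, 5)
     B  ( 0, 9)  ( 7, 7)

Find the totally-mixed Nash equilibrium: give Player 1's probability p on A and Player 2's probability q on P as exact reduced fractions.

(p,q) = (2/7, 5/8)

P1 indiff ⇒ q·3+(1-q)·2 = q·0+(1-q)·7 ⇒ q(3) = (1-q)(5) ⇒ q = 5/8
P2 indiff ⇒ p·0+(1-p)·9 = p·5+(1-p)·7 ⇒ p(-5) = (1-p)(-2) ⇒ p = 2/7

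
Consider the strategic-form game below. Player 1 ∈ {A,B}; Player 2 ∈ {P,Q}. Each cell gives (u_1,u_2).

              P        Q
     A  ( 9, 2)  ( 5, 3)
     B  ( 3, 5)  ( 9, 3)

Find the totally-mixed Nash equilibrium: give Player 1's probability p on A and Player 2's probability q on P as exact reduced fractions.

P1 indiff ⇒ q·9+(1-q)·5 = q·3+(1-q)·9 ⇒ q(6) = (1-q)(4) ⇒ q = 2/5
P2 indiff ⇒ p·2+(1-p)·5 = p·3+(1-p)·3 ⇒ p(-1) = (1-p)(-2) ⇒ p = 2/3

P1 mixes 2/3 on A; P2 mixes 2/5 on P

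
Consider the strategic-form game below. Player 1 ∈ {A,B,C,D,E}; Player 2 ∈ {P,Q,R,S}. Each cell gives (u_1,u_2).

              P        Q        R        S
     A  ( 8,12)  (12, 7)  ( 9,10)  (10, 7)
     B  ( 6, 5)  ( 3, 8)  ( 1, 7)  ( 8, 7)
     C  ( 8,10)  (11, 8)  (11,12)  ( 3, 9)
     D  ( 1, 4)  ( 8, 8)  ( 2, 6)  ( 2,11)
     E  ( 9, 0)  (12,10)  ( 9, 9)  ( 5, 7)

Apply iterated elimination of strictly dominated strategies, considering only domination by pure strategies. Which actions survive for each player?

Remaining: P1:{A,C,E} P2:{P,Q,R}

P1 drop B (A beats it: P:8>6 Q:12>3 R:9>1 S:10>8)
P1 drop D (A beats it: P:8>1 Q:12>8 R:9>2 S:10>2)
P2 drop S (R beats it: A:10>7 C:12>9 E:9>7)
P1→{A,C,E} P2→{P,Q,R}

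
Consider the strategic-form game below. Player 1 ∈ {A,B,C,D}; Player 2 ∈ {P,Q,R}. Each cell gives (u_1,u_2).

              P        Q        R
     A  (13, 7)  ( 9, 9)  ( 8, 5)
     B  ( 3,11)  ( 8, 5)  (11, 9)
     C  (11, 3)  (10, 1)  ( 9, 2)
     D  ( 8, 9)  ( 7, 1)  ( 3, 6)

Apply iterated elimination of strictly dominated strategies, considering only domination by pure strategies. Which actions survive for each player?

Remaining: P1:{A,C} P2:{P,Q}

P1 drop D (A beats it: P:13>8 Q:9>7 R:8>3)
P2 drop R (P beats it: A:7>5 B:11>9 C:3>2)
P1 drop B (A beats it: P:13>3 Q:9>8)
P1→{A,C} P2→{P,Q}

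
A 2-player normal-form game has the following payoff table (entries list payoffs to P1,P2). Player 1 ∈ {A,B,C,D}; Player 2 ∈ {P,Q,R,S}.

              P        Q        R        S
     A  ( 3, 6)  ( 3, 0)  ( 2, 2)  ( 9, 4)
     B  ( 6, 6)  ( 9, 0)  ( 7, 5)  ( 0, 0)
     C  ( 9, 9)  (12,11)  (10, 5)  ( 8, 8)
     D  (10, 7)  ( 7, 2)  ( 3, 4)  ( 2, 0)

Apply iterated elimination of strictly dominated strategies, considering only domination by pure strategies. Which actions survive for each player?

P1 drop B (C beats it: P:9>6 Q:12>9 R:10>7 S:8>0)
P2 drop R (P beats it: A:6>2 C:9>5 D:7>4)
P2 drop S (P beats it: A:6>4 C:9>8 D:7>0)
P1 drop A (C beats it: P:9>3 Q:12>3)
P1→{C,D} P2→{P,Q}

IESDS → P1:{C,D} P2:{P,Q}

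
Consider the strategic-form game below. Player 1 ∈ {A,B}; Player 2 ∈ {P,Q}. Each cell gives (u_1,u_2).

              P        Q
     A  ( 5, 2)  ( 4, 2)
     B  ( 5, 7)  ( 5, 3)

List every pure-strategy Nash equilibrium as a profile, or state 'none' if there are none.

(A,P): NE
(A,Q): not NE [P1→B gives 5>4]
(B,P): NE
(B,Q): not NE [P2→P gives 7>3]

Nash profiles: (A,P), (B,P)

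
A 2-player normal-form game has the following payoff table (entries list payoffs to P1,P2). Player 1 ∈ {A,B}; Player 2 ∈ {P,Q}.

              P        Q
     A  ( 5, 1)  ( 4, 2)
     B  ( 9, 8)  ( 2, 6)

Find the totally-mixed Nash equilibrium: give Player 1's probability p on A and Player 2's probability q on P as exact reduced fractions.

(p,q) = (2/3, 1/3)

P1 indiff ⇒ q·5+(1-q)·4 = q·9+(1-q)·2 ⇒ q(-4) = (1-q)(-2) ⇒ q = 1/3
P2 indiff ⇒ p·1+(1-p)·8 = p·2+(1-p)·6 ⇒ p(-1) = (1-p)(-2) ⇒ p = 2/3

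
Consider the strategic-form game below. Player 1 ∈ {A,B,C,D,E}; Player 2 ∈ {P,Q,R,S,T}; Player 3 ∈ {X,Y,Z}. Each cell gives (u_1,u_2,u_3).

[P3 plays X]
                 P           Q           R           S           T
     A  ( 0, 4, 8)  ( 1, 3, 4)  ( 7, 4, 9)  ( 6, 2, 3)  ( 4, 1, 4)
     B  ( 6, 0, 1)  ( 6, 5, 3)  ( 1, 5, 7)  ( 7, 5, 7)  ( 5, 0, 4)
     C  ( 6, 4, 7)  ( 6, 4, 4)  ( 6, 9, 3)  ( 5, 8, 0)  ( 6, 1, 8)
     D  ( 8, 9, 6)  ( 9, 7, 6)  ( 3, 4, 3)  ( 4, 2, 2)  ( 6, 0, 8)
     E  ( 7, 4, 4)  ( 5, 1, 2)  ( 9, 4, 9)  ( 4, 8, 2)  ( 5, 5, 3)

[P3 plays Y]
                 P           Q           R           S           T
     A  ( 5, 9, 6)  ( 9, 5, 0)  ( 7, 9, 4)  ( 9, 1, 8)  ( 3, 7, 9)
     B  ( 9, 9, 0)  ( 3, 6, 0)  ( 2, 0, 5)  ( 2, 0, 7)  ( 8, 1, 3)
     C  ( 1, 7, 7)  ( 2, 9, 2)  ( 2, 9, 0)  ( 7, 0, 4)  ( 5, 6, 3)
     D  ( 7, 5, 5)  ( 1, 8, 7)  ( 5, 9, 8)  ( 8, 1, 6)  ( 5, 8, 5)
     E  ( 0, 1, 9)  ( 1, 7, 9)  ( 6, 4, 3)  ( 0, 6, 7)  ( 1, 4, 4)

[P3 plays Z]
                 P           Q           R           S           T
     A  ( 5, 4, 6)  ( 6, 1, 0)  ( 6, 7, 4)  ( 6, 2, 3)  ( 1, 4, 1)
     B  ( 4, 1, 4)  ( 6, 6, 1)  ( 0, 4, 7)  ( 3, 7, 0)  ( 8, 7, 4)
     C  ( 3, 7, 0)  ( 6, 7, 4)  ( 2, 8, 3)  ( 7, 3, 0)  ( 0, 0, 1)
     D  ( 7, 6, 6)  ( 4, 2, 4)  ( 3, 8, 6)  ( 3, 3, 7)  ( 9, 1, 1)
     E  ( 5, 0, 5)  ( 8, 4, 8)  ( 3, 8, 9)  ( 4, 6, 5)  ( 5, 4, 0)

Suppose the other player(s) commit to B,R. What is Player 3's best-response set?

u_3(X vs B,R) = 7
u_3(Y vs B,R) = 5
u_3(Z vs B,R) = 7
max payoff 7 at {X,Z}

argmax u_3 = {X,Z}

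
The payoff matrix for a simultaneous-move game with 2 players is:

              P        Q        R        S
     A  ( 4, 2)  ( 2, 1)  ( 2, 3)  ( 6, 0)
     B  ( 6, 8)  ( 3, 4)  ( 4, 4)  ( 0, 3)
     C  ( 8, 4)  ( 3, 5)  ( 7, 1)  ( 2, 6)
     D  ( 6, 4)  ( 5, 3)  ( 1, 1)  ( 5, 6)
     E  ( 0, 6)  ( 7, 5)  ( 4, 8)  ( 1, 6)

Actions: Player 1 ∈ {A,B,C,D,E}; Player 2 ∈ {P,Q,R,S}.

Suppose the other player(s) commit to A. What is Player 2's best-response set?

u_2(P vs A) = 2
u_2(Q vs A) = 1
u_2(R vs A) = 3
u_2(S vs A) = 0
max payoff 3 at {R}

P2 best: {R}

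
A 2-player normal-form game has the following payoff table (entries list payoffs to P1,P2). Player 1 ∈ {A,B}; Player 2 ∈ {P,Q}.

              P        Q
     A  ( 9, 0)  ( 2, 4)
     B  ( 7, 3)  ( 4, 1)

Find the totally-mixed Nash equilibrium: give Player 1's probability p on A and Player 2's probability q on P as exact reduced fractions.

P1 indiff ⇒ q·9+(1-q)·2 = q·7+(1-q)·4 ⇒ q(2) = (1-q)(2) ⇒ q = 1/2
P2 indiff ⇒ p·0+(1-p)·3 = p·4+(1-p)·1 ⇒ p(-4) = (1-p)(-2) ⇒ p = 1/3

p=1/3, q=1/2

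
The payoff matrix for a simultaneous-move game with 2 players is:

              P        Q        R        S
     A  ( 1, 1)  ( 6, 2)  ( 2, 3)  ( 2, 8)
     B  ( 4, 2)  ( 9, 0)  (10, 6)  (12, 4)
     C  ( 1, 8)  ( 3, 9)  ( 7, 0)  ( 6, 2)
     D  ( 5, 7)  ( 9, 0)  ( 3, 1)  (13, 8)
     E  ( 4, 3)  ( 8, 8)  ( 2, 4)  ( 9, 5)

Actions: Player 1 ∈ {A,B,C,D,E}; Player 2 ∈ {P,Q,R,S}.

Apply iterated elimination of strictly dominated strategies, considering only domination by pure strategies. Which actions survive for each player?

Survivors P1:{B,D} P2:{R,S}

P1 drop A (B beats it: P:4>1 Q:9>6 R:10>2 S:12>2)
P1 drop C (B beats it: P:4>1 Q:9>3 R:10>7 S:12>6)
P1 drop E (D beats it: P:5>4 Q:9>8 R:3>2 S:13>9)
P2 drop P (S beats it: B:4>2 D:8>7)
P2 drop Q (R beats it: B:6>0 D:1>0)
P1→{B,D} P2→{R,S}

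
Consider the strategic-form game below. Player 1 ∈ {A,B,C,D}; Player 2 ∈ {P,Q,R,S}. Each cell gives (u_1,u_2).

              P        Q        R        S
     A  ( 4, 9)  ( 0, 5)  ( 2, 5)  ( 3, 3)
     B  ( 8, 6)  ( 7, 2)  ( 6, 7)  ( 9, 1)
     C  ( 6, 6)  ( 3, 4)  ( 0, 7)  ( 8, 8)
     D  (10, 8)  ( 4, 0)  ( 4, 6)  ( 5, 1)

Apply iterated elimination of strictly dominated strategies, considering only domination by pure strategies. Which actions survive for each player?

P1 drop A (B beats it: P:8>4 Q:7>0 R:6>2 S:9>3)
P1 drop C (B beats it: P:8>6 Q:7>3 R:6>0 S:9>8)
P2 drop Q (P beats it: B:6>2 D:8>0)
P2 drop S (P beats it: B:6>1 D:8>1)
P1→{B,D} P2→{P,R}

Survivors P1:{B,D} P2:{P,R}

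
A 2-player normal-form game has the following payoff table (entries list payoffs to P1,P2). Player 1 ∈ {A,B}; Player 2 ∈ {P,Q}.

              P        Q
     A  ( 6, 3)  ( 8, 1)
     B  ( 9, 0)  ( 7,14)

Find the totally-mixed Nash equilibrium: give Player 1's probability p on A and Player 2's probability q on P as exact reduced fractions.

P1 mixes 7/8 on A; P2 mixes 1/4 on P

P1 indiff ⇒ q·6+(1-q)·8 = q·9+(1-q)·7 ⇒ q(-3) = (1-q)(-1) ⇒ q = 1/4
P2 indiff ⇒ p·3+(1-p)·0 = p·1+(1-p)·14 ⇒ p(2) = (1-p)(14) ⇒ p = 7/8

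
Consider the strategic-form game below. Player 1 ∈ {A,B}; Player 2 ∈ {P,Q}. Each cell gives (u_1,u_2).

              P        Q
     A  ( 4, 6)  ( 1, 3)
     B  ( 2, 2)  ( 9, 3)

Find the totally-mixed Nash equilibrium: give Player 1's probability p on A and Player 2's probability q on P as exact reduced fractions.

P1 mixes 1/4 on A; P2 mixes 4/5 on P

P1 indiff ⇒ q·4+(1-q)·1 = q·2+(1-q)·9 ⇒ q(2) = (1-q)(8) ⇒ q = 4/5
P2 indiff ⇒ p·6+(1-p)·2 = p·3+(1-p)·3 ⇒ p(3) = (1-p)(1) ⇒ p = 1/4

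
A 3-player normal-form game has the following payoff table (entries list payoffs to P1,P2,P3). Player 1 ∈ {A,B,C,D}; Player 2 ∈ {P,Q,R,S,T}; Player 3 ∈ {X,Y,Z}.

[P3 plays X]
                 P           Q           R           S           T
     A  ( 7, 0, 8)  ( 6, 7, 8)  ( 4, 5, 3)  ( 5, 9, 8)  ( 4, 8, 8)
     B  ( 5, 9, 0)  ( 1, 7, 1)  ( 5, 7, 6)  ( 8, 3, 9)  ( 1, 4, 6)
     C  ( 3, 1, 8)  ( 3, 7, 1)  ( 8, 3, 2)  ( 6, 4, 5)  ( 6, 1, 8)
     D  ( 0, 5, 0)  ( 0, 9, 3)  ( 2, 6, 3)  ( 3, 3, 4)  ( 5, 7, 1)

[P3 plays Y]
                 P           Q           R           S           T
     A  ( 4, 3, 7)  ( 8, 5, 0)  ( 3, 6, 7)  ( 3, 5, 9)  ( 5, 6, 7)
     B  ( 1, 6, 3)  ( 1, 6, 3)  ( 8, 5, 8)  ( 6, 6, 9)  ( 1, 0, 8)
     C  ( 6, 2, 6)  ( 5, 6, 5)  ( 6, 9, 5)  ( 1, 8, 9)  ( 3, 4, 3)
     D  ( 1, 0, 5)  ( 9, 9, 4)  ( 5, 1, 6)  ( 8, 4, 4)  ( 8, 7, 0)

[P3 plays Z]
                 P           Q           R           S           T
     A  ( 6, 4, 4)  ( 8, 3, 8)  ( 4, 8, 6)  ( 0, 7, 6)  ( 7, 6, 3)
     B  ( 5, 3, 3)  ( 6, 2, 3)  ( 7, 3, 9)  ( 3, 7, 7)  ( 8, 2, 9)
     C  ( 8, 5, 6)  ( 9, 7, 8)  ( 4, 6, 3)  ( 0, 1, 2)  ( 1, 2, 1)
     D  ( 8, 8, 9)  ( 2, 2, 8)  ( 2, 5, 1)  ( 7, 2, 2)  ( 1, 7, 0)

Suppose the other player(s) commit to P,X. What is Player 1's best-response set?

P1 best: {A}

u_1(A vs P,X) = 7
u_1(B vs P,X) = 5
u_1(C vs P,X) = 3
u_1(D vs P,X) = 0
max payoff 7 at {A}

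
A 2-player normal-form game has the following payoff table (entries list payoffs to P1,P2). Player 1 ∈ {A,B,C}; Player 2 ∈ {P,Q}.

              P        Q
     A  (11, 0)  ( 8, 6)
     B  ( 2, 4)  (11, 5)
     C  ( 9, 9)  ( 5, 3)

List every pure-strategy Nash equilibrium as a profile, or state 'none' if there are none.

NE set: (B,Q)

(A,P): not NE [P2→Q gives 6>0]
(A,Q): not NE [P1→B gives 11>8]
(B,P): not NE [P1→A gives 11>2; P2→Q gives 5>4]
(B,Q): NE
(C,P): not NE [P1→A gives 11>9]
(C,Q): not NE [P1→B gives 11>5; P2→P gives 9>3]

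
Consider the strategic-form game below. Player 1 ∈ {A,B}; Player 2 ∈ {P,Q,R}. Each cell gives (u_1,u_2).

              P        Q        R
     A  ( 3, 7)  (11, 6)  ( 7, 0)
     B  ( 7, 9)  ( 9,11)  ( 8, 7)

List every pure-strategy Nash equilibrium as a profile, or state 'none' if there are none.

PSNE: ∅

(A,P): not NE [P1→B gives 7>3]
(A,Q): not NE [P2→P gives 7>6]
(A,R): not NE [P1→B gives 8>7; P2→P gives 7>0]
(B,P): not NE [P2→Q gives 11>9]
(B,Q): not NE [P1→A gives 11>9]
(B,R): not NE [P2→Q gives 11>7]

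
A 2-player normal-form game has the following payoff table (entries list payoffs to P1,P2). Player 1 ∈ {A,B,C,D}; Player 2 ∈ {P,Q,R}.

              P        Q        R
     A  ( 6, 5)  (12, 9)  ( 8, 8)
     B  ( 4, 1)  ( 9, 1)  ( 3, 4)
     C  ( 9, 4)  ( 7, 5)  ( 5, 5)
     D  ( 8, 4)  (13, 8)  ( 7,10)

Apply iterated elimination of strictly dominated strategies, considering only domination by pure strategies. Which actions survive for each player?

Survivors P1:{A,D} P2:{Q,R}

P1 drop B (A beats it: P:6>4 Q:12>9 R:8>3)
P2 drop P (Q beats it: A:9>5 C:5>4 D:8>4)
P1 drop C (A beats it: Q:12>7 R:8>5)
P1→{A,D} P2→{Q,R}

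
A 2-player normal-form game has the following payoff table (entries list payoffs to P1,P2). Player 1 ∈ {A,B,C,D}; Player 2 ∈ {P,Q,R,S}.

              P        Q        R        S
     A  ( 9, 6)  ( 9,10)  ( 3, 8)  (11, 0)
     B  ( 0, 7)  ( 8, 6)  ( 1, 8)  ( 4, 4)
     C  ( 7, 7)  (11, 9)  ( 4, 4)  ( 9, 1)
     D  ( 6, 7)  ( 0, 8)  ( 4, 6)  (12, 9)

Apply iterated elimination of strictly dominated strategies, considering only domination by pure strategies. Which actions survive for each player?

IESDS → P1:{A,C,D} P2:{Q,S}

P1 drop B (A beats it: P:9>0 Q:9>8 R:3>1 S:11>4)
P2 drop P (Q beats it: A:10>6 C:9>7 D:8>7)
P2 drop R (Q beats it: A:10>8 C:9>4 D:8>6)
P1→{A,C,D} P2→{Q,S}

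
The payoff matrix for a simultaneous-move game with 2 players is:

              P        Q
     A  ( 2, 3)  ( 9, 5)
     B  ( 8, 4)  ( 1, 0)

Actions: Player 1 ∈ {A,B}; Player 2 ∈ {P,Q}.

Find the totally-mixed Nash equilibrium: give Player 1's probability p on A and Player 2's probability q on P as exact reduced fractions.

P1 indiff ⇒ q·2+(1-q)·9 = q·8+(1-q)·1 ⇒ q(-6) = (1-q)(-8) ⇒ q = 4/7
P2 indiff ⇒ p·3+(1-p)·4 = p·5+(1-p)·0 ⇒ p(-2) = (1-p)(-4) ⇒ p = 2/3

P1 mixes 2/3 on A; P2 mixes 4/7 on P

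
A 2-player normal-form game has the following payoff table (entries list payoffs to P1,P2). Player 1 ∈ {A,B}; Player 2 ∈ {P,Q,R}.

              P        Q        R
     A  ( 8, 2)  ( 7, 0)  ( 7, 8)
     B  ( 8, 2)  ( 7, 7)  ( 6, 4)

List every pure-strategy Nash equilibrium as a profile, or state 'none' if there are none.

(A,P): not NE [P2→R gives 8>2]
(A,Q): not NE [P2→R gives 8>0]
(A,R): NE
(B,P): not NE [P2→Q gives 7>2]
(B,Q): NE
(B,R): not NE [P1→A gives 7>6; P2→Q gives 7>4]

Nash profiles: (A,R), (B,Q)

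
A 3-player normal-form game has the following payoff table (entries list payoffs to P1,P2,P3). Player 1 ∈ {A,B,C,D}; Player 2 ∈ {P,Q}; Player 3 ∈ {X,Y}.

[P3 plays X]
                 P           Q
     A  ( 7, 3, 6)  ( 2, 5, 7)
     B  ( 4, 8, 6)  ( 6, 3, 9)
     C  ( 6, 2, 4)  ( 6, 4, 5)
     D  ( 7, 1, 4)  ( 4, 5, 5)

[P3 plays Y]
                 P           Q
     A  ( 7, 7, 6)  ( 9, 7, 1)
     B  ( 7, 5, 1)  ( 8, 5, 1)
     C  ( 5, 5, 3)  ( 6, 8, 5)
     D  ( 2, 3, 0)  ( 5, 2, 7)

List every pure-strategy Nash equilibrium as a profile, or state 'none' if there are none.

PSNE = {(A,P,Y), (C,Q,X)}

(A,P,X): not NE [P2→Q gives 5>3]
(A,P,Y): NE
(A,Q,X): not NE [P1→C gives 6>2]
(A,Q,Y): not NE [P3→X gives 7>1]
(B,P,X): not NE [P1→D gives 7>4]
(B,P,Y): not NE [P3→X gives 6>1]
(B,Q,X): not NE [P2→P gives 8>3]
(B,Q,Y): not NE [P1→A gives 9>8; P3→X gives 9>1]
(C,P,X): not NE [P1→D gives 7>6; P2→Q gives 4>2]
(C,P,Y): not NE [P1→B gives 7>5; P2→Q gives 8>5; P3→X gives 4>3]
(C,Q,X): NE
(C,Q,Y): not NE [P1→A gives 9>6]
(D,P,X): not NE [P2→Q gives 5>1]
(D,P,Y): not NE [P1→B gives 7>2; P3→X gives 4>0]
(D,Q,X): not NE [P1→C gives 6>4; P3→Y gives 7>5]
(D,Q,Y): not NE [P1→A gives 9>5; P2→P gives 3>2]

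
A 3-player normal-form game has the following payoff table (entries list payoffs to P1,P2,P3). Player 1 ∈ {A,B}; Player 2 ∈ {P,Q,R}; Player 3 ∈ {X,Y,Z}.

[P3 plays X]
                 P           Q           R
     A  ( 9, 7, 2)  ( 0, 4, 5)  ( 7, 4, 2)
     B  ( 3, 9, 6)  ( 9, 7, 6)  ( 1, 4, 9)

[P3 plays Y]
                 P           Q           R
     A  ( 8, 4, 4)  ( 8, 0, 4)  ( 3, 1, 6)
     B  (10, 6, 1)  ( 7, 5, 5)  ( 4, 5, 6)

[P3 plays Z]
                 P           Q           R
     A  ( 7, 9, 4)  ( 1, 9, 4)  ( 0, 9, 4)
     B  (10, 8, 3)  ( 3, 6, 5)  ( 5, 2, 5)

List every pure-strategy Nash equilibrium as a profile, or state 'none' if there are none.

(A,P,X): not NE [P3→Z gives 4>2]
(A,P,Y): not NE [P1→B gives 10>8]
(A,P,Z): not NE [P1→B gives 10>7]
(A,Q,X): not NE [P1→B gives 9>0; P2→P gives 7>4]
(A,Q,Y): not NE [P2→P gives 4>0; P3→X gives 5>4]
(A,Q,Z): not NE [P1→B gives 3>1; P3→X gives 5>4]
(A,R,X): not NE [P2→P gives 7>4; P3→Y gives 6>2]
(A,R,Y): not NE [P1→B gives 4>3; P2→P gives 4>1]
(A,R,Z): not NE [P1→B gives 5>0; P3→Y gives 6>4]
(B,P,X): not NE [P1→A gives 9>3]
(B,P,Y): not NE [P3→X gives 6>1]
(B,P,Z): not NE [P3→X gives 6>3]
(B,Q,X): not NE [P2→P gives 9>7]
(B,Q,Y): not NE [P1→A gives 8>7; P2→P gives 6>5; P3→X gives 6>5]
(B,Q,Z): not NE [P2→P gives 8>6; P3→X gives 6>5]
(B,R,X): not NE [P1→A gives 7>1; P2→P gives 9>4]
(B,R,Y): not NE [P2→P gives 6>5; P3→X gives 9>6]
(B,R,Z): not NE [P2→P gives 8>2; P3→X gives 9>5]

PSNE: ∅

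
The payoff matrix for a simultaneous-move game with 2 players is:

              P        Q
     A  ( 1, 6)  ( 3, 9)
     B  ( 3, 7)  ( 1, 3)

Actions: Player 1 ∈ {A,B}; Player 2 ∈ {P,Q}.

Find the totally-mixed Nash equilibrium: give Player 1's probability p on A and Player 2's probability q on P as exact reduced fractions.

P1 indiff ⇒ q·1+(1-q)·3 = q·3+(1-q)·1 ⇒ q(-2) = (1-q)(-2) ⇒ q = 1/2
P2 indiff ⇒ p·6+(1-p)·7 = p·9+(1-p)·3 ⇒ p(-3) = (1-p)(-4) ⇒ p = 4/7

P1 mixes 4/7 on A; P2 mixes 1/2 on P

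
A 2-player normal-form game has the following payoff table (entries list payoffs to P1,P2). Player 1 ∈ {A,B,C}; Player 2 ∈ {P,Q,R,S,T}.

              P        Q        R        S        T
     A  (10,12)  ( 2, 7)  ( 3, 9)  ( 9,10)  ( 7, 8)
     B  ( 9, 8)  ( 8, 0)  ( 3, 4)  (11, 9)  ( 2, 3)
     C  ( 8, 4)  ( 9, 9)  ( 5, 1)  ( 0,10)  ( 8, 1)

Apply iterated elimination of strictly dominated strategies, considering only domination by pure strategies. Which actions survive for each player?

Remaining: P1:{A,B} P2:{P,S}

P2 drop Q (S beats it: A:10>7 B:9>0 C:10>9)
P2 drop R (P beats it: A:12>9 B:8>4 C:4>1)
P2 drop T (P beats it: A:12>8 B:8>3 C:4>1)
P1 drop C (A beats it: P:10>8 S:9>0)
P1→{A,B} P2→{P,S}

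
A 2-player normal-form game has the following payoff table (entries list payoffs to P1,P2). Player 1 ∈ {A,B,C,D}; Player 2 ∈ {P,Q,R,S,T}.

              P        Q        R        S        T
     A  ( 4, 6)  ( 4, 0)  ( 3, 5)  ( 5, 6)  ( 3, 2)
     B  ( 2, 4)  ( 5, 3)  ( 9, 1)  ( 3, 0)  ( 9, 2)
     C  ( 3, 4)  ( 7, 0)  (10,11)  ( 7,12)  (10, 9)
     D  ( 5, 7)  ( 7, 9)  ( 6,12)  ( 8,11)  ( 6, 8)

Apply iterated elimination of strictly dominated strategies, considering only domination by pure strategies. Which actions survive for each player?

P1 drop A (D beats it: P:5>4 Q:7>4 R:6>3 S:8>5 T:6>3)
P1 drop B (C beats it: P:3>2 Q:7>5 R:10>9 S:7>3 T:10>9)
P2 drop P (R beats it: C:11>4 D:12>7)
P2 drop Q (R beats it: C:11>0 D:12>9)
P2 drop T (R beats it: C:11>9 D:12>8)
P1→{C,D} P2→{R,S}

IESDS → P1:{C,D} P2:{R,S}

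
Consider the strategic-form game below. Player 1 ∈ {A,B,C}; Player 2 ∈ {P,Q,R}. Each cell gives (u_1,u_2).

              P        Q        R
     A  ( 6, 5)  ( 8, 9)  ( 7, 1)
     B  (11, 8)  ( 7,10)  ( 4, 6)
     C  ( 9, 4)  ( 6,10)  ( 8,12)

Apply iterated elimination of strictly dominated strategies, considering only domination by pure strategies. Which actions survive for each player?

P2 drop P (Q beats it: A:9>5 B:10>8 C:10>4)
P1 drop B (A beats it: Q:8>7 R:7>4)
P1→{A,C} P2→{Q,R}

IESDS → P1:{A,C} P2:{Q,R}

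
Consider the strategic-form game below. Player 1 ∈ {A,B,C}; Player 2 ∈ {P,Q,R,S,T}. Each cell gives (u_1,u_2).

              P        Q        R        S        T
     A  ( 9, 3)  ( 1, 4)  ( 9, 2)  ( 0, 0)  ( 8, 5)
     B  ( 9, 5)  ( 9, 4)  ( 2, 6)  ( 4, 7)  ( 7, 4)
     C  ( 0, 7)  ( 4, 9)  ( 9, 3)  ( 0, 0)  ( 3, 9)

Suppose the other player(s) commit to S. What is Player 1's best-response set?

u_1(A vs S) = 0
u_1(B vs S) = 4
u_1(C vs S) = 0
max payoff 4 at {B}

P1 best: {B}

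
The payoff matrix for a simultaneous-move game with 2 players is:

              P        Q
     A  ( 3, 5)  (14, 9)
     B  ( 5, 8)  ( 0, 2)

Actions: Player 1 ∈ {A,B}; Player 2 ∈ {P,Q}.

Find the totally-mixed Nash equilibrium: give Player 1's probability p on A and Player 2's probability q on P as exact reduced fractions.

P1 indiff ⇒ q·3+(1-q)·14 = q·5+(1-q)·0 ⇒ q(-2) = (1-q)(-14) ⇒ q = 7/8
P2 indiff ⇒ p·5+(1-p)·8 = p·9+(1-p)·2 ⇒ p(-4) = (1-p)(-6) ⇒ p = 3/5

(p,q) = (3/5, 7/8)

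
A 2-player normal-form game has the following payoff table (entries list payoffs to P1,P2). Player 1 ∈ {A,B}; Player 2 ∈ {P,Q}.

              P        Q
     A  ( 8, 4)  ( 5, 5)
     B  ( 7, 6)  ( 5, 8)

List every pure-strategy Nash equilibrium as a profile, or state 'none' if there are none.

(A,P): not NE [P2→Q gives 5>4]
(A,Q): NE
(B,P): not NE [P1→A gives 8>7; P2→Q gives 8>6]
(B,Q): NE

PSNE = {(A,Q), (B,Q)}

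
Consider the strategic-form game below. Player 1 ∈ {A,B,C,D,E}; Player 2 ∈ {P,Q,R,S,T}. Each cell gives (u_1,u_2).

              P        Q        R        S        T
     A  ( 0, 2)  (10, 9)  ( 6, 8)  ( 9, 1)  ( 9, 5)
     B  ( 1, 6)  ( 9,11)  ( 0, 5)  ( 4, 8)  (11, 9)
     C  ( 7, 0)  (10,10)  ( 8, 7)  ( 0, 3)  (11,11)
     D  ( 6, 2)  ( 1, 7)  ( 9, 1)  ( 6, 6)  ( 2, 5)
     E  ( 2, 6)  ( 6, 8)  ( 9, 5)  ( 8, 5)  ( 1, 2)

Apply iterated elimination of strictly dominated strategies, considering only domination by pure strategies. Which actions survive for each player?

P2 drop P (Q beats it: A:9>2 B:11>6 C:10>0 D:7>2 E:8>6)
P2 drop R (Q beats it: A:9>8 B:11>5 C:10>7 D:7>1 E:8>5)
P1 drop D (A beats it: Q:10>1 S:9>6 T:9>2)
P1 drop E (A beats it: Q:10>6 S:9>8 T:9>1)
P2 drop S (Q beats it: A:9>1 B:11>8 C:10>3)
P1→{A,B,C} P2→{Q,T}

IESDS → P1:{A,B,C} P2:{Q,T}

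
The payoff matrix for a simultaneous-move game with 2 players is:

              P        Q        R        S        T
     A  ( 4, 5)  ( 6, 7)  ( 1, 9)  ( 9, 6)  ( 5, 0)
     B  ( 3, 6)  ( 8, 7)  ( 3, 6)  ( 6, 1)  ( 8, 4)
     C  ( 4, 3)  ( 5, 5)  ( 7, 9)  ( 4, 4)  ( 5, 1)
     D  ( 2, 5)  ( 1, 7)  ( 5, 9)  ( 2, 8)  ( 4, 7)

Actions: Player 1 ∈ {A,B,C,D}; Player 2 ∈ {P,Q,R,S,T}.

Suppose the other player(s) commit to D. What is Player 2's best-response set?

u_2(P vs D) = 5
u_2(Q vs D) = 7
u_2(R vs D) = 9
u_2(S vs D) = 8
u_2(T vs D) = 7
max payoff 9 at {R}

P2 best: {R}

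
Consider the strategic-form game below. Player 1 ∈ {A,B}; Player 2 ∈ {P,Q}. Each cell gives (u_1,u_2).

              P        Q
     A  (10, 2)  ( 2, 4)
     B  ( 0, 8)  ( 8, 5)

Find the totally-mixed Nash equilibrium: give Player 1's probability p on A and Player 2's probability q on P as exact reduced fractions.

P1 indiff ⇒ q·10+(1-q)·2 = q·0+(1-q)·8 ⇒ q(10) = (1-q)(6) ⇒ q = 3/8
P2 indiff ⇒ p·2+(1-p)·8 = p·4+(1-p)·5 ⇒ p(-2) = (1-p)(-3) ⇒ p = 3/5

P1 mixes 3/5 on A; P2 mixes 3/8 on P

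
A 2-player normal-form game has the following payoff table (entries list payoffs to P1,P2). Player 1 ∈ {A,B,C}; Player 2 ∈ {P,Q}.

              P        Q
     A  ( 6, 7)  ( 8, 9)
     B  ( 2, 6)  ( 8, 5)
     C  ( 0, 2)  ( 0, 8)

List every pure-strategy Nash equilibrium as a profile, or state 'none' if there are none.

(A,P): not NE [P2→Q gives 9>7]
(A,Q): NE
(B,P): not NE [P1→A gives 6>2]
(B,Q): not NE [P2→P gives 6>5]
(C,P): not NE [P1→A gives 6>0; P2→Q gives 8>2]
(C,Q): not NE [P1→B gives 8>0]

Nash profiles: (A,Q)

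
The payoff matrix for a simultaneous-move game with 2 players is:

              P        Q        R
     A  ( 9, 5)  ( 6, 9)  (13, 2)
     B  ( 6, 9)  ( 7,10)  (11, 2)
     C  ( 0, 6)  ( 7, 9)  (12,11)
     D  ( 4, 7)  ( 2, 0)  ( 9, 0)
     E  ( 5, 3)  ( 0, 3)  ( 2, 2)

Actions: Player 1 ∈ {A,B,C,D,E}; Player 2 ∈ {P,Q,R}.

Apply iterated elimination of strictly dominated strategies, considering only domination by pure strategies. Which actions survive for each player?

Remaining: P1:{A,B,C} P2:{Q,R}

P1 drop D (A beats it: P:9>4 Q:6>2 R:13>9)
P1 drop E (A beats it: P:9>5 Q:6>0 R:13>2)
P2 drop P (Q beats it: A:9>5 B:10>9 C:9>6)
P1→{A,B,C} P2→{Q,R}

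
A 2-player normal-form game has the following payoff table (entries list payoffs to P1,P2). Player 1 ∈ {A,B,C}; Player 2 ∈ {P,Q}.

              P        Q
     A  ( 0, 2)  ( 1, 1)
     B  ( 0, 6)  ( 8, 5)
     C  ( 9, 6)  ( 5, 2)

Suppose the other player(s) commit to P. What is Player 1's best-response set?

BR_1 = {C}

u_1(A vs P) = 0
u_1(B vs P) = 0
u_1(C vs P) = 9
max payoff 9 at {C}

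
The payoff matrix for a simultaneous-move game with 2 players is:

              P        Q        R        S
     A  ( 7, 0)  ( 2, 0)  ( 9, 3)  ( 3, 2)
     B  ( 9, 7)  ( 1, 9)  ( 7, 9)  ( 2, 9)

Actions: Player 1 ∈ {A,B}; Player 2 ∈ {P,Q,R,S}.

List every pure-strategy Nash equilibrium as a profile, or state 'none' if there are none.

(A,P): not NE [P1→B gives 9>7; P2→R gives 3>0]
(A,Q): not NE [P2→R gives 3>0]
(A,R): NE
(A,S): not NE [P2→R gives 3>2]
(B,P): not NE [P2→S gives 9>7]
(B,Q): not NE [P1→A gives 2>1]
(B,R): not NE [P1→A gives 9>7]
(B,S): not NE [P1→A gives 3>2]

Nash profiles: (A,R)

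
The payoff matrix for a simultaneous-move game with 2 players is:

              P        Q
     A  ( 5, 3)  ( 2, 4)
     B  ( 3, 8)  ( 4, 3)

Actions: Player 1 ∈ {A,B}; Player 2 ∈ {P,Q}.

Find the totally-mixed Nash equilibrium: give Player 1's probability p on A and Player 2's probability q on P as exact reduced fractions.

P1 indiff ⇒ q·5+(1-q)·2 = q·3+(1-q)·4 ⇒ q(2) = (1-q)(2) ⇒ q = 1/2
P2 indiff ⇒ p·3+(1-p)·8 = p·4+(1-p)·3 ⇒ p(-1) = (1-p)(-5) ⇒ p = 5/6

(p,q) = (5/6, 1/2)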